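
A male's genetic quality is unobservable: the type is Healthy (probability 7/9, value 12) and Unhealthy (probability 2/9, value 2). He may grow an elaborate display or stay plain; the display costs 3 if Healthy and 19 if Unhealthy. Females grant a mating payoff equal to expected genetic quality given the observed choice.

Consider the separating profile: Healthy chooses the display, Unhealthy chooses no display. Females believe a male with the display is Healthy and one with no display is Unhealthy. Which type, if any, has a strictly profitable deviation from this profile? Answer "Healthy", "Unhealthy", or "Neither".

Neither

The display pays 12; no display pays 2.
Healthy: assigned the display, nets 12 − 3 = 9; deviating to no display nets 2.
Unhealthy: assigned no display, nets 2; deviating to the display nets 12 − 19 = -7.
Both types strictly prefer their assigned action; no profitable deviation.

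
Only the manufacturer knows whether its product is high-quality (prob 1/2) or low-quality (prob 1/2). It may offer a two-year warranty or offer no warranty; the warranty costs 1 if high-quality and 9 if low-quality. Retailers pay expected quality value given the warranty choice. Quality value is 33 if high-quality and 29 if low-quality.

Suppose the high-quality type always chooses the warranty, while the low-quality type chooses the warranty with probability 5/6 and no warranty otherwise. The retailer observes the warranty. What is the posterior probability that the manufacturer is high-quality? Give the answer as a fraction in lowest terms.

P(the warranty) = (1/2)·1 + (1/2)·(5/6) = 11/12.
By Bayes' rule, P(high-quality | the warranty) = (1/2) / (11/12) = 6/11.

6/11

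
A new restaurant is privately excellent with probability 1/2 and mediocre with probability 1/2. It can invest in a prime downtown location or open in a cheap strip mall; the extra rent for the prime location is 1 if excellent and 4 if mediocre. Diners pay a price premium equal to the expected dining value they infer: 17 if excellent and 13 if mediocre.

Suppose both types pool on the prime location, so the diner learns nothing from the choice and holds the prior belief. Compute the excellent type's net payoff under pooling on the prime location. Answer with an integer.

14

Pooled price premium = 1/2·17 + 1/2·13 = 15.
excellent pays cost 1 for the prime location, so net payoff = 15 − 1 = 14.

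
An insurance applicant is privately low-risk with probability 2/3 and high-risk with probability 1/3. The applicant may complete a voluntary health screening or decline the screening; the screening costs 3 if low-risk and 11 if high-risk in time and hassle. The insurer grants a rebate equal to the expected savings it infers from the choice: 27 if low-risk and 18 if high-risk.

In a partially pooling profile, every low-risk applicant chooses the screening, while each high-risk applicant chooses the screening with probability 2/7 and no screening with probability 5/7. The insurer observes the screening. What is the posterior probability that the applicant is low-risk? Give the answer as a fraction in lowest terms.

P(the screening) = (2/3)·1 + (1/3)·(2/7) = 16/21.
By Bayes' rule, P(low-risk | the screening) = (2/3) / (16/21) = 7/8.

7/8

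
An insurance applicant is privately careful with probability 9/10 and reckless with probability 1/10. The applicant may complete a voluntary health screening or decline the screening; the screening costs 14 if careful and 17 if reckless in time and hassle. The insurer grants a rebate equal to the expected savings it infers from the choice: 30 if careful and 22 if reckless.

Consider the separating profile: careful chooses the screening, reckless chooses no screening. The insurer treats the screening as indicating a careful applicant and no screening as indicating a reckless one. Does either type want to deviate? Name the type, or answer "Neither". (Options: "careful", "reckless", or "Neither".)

The screening pays 30; no screening pays 22.
careful: assigned the screening, nets 30 − 14 = 16; deviating to no screening nets 22.
reckless: assigned no screening, nets 22; deviating to the screening nets 30 − 17 = 13.
The careful type gains 6 by deviating.

careful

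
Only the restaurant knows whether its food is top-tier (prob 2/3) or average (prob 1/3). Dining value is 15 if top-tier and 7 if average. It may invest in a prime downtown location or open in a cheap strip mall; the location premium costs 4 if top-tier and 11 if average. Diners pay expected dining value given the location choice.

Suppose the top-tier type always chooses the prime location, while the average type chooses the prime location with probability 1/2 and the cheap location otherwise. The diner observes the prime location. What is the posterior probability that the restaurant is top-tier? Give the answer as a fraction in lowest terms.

4/5

P(the prime location) = (2/3)·1 + (1/3)·(1/2) = 5/6.
By Bayes' rule, P(top-tier | the prime location) = (2/3) / (5/6) = 4/5.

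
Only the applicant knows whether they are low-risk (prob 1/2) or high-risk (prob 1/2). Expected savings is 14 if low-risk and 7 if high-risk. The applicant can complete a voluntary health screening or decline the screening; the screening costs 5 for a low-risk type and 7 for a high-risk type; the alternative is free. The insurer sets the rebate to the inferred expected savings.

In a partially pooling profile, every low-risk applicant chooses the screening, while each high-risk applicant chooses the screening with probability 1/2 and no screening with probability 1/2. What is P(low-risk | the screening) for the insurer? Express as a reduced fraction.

P(the screening) = (1/2)·1 + (1/2)·(1/2) = 3/4.
By Bayes' rule, P(low-risk | the screening) = (1/2) / (3/4) = 2/3.

2/3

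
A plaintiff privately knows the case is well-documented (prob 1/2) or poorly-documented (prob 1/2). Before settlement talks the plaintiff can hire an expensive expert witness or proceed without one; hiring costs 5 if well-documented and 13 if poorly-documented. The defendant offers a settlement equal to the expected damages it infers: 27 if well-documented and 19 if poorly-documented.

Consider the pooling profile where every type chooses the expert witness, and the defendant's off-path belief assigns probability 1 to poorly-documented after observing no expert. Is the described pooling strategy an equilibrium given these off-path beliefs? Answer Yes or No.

On path, the defendant holds the prior and pays 1/2·27 + 1/2·19 = 23. Off path (no expert), believing poorly-documented, it pays 19.
well-documented: the expert witness nets 23 − 5 = 18; no expert nets 19. well-documented would deviate.
poorly-documented: the expert witness nets 23 − 13 = 10; no expert nets 19. poorly-documented would deviate.
A type deviates, so pooling fails.

No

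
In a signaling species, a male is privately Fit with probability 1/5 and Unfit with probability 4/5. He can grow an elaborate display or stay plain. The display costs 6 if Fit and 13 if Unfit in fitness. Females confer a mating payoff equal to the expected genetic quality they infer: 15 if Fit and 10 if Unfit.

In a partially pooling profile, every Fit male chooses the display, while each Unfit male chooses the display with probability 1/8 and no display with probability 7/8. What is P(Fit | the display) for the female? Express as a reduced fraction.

P(the display) = (1/5)·1 + (4/5)·(1/8) = 3/10.
By Bayes' rule, P(Fit | the display) = (1/5) / (3/10) = 2/3.

2/3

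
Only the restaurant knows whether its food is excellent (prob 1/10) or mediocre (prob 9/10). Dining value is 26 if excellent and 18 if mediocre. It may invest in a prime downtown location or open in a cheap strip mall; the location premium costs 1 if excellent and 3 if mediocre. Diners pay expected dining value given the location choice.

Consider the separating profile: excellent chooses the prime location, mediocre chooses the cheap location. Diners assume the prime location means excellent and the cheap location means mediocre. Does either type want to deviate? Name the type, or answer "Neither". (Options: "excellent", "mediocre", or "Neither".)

The prime location pays 26; the cheap location pays 18.
excellent: assigned the prime location, nets 26 − 1 = 25; deviating to the cheap location nets 18.
mediocre: assigned the cheap location, nets 18; deviating to the prime location nets 26 − 3 = 23.
The mediocre type gains 5 by deviating.

mediocre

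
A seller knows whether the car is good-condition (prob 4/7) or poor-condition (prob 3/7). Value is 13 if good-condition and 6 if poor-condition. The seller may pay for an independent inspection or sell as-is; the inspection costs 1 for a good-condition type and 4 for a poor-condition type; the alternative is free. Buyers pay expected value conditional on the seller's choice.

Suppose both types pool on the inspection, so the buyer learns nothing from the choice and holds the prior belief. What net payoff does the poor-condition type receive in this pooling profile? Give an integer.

6

Pooled price = 4/7·13 + 3/7·6 = 10.
poor-condition pays cost 4 for the inspection, so net payoff = 10 − 4 = 6.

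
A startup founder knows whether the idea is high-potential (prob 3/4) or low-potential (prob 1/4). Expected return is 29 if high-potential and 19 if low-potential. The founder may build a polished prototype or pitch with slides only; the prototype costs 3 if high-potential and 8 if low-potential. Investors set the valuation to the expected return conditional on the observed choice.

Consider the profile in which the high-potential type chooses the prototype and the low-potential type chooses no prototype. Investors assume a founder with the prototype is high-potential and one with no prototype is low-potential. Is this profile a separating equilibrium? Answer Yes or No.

No

Under these beliefs, the prototype earns valuation 29 and no prototype earns valuation 19.
high-potential: the prototype nets 29 − 3 = 26; no prototype nets 19. high-potential prefers the prototype.
low-potential: the prototype nets 29 − 8 = 21; no prototype nets 19. low-potential would deviate to the prototype.
low-potential has a profitable deviation, so the profile is not an equilibrium.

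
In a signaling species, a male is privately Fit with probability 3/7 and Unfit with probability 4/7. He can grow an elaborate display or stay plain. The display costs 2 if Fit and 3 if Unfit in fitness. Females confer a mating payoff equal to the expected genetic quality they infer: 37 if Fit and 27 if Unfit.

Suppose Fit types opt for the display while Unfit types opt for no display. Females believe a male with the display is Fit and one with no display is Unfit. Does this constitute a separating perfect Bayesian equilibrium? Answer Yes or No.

Under these beliefs, the display earns mating payoff 37 and no display earns mating payoff 27.
Fit: the display nets 37 − 2 = 35; no display nets 27. Fit prefers the display.
Unfit: the display nets 37 − 3 = 34; no display nets 27. Unfit would deviate to the display.
Unfit has a profitable deviation, so the profile is not an equilibrium.

No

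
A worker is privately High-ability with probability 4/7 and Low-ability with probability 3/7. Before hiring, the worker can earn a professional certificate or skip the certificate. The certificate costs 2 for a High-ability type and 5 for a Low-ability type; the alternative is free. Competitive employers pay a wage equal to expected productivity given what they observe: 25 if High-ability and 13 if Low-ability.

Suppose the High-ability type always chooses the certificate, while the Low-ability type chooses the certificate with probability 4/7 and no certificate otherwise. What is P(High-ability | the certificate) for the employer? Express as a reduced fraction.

7/10

P(the certificate) = (4/7)·1 + (3/7)·(4/7) = 40/49.
By Bayes' rule, P(High-ability | the certificate) = (4/7) / (40/49) = 7/10.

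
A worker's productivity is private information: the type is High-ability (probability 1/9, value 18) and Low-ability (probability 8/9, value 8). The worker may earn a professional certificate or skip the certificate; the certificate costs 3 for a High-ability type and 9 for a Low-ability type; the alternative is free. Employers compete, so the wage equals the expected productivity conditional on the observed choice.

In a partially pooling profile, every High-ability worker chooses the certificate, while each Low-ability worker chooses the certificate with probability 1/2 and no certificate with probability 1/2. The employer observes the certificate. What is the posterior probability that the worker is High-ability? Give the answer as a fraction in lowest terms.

1/5

P(the certificate) = (1/9)·1 + (8/9)·(1/2) = 5/9.
By Bayes' rule, P(High-ability | the certificate) = (1/9) / (5/9) = 1/5.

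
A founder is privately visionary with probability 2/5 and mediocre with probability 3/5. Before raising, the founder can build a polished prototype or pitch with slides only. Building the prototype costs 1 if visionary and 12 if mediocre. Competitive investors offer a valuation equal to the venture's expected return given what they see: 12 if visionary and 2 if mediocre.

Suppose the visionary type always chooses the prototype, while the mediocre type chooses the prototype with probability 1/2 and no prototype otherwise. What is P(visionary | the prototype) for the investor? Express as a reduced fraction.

4/7

P(the prototype) = (2/5)·1 + (3/5)·(1/2) = 7/10.
By Bayes' rule, P(visionary | the prototype) = (2/5) / (7/10) = 4/7.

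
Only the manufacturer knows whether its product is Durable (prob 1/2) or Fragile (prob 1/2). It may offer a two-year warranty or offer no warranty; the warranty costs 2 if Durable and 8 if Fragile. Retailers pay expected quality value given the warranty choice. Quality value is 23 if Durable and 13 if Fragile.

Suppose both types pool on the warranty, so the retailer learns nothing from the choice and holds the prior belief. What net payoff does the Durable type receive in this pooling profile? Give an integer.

16

Pooled price = 1/2·23 + 1/2·13 = 18.
Durable pays cost 2 for the warranty, so net payoff = 18 − 2 = 16.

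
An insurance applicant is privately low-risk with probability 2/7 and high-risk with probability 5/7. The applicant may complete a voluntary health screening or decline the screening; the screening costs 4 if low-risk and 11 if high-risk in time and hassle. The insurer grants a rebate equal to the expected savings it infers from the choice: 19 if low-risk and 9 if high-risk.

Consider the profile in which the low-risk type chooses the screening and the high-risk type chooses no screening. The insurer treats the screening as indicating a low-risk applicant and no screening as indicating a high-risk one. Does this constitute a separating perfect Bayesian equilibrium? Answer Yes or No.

Under these beliefs, the screening earns rebate 19 and no screening earns rebate 9.
low-risk: the screening nets 19 − 4 = 15; no screening nets 9. low-risk prefers the screening.
high-risk: the screening nets 19 − 11 = 8; no screening nets 9. high-risk prefers no screening.
Neither type deviates, so the separating profile is an equilibrium.

Yes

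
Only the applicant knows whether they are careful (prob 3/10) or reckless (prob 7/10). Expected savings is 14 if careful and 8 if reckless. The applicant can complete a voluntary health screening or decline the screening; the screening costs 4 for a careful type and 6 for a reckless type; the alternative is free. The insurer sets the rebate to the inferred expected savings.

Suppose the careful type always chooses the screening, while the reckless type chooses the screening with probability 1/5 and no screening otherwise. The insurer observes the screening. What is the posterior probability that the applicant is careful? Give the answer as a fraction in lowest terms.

15/22

P(the screening) = (3/10)·1 + (7/10)·(1/5) = 11/25.
By Bayes' rule, P(careful | the screening) = (3/10) / (11/25) = 15/22.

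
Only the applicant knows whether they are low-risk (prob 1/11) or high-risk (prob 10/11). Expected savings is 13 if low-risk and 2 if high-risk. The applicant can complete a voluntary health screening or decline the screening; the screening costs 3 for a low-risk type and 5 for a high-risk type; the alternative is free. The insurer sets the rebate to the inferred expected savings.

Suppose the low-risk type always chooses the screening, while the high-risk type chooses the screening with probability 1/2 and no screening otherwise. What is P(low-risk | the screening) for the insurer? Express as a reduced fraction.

P(the screening) = (1/11)·1 + (10/11)·(1/2) = 6/11.
By Bayes' rule, P(low-risk | the screening) = (1/11) / (6/11) = 1/6.

1/6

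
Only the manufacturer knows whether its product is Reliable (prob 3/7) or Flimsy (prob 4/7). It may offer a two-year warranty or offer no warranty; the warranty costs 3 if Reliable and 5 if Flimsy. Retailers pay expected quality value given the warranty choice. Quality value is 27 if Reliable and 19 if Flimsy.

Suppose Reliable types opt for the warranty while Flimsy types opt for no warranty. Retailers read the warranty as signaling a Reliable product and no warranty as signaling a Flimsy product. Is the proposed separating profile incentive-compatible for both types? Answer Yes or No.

Under these beliefs, the warranty earns price 27 and no warranty earns price 19.
Reliable: the warranty nets 27 − 3 = 24; no warranty nets 19. Reliable prefers the warranty.
Flimsy: the warranty nets 27 − 5 = 22; no warranty nets 19. Flimsy would deviate to the warranty.
Flimsy has a profitable deviation, so the profile is not an equilibrium.

No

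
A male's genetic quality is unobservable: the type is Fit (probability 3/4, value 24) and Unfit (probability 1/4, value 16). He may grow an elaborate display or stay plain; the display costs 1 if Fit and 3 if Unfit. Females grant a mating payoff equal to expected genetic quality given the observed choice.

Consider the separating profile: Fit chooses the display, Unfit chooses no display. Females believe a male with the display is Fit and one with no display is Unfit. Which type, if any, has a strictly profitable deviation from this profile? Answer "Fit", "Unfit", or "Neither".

Unfit

The display pays 24; no display pays 16.
Fit: assigned the display, nets 24 − 1 = 23; deviating to no display nets 16.
Unfit: assigned no display, nets 16; deviating to the display nets 24 − 3 = 21.
The Unfit type gains 5 by deviating.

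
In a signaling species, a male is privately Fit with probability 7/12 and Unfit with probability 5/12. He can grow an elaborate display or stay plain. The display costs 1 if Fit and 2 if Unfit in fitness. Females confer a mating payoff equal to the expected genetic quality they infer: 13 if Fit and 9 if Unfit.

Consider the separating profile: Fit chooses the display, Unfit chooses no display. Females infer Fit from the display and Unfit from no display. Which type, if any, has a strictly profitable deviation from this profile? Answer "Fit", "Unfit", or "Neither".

Unfit

The display pays 13; no display pays 9.
Fit: assigned the display, nets 13 − 1 = 12; deviating to no display nets 9.
Unfit: assigned no display, nets 9; deviating to the display nets 13 − 2 = 11.
The Unfit type gains 2 by deviating.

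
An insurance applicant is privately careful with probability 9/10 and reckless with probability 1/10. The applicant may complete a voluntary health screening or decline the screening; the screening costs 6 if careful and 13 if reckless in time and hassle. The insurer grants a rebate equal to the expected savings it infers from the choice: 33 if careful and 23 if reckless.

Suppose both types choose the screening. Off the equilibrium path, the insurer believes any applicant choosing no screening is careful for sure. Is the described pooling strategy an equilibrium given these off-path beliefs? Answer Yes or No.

No

On path, the insurer holds the prior and pays 9/10·33 + 1/10·23 = 32. Off path (no screening), believing careful, it pays 33.
careful: the screening nets 32 − 6 = 26; no screening nets 33. careful would deviate.
reckless: the screening nets 32 − 13 = 19; no screening nets 33. reckless would deviate.
A type deviates, so pooling fails.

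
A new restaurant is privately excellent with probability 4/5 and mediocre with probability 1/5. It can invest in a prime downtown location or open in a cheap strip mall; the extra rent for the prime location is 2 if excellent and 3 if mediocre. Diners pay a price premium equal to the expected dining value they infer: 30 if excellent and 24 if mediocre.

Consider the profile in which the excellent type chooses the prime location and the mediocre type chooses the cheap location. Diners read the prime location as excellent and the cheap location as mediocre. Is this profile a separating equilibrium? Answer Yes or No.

No

Under these beliefs, the prime location earns price premium 30 and the cheap location earns price premium 24.
excellent: the prime location nets 30 − 2 = 28; the cheap location nets 24. excellent prefers the prime location.
mediocre: the prime location nets 30 − 3 = 27; the cheap location nets 24. mediocre would deviate to the prime location.
mediocre has a profitable deviation, so the profile is not an equilibrium.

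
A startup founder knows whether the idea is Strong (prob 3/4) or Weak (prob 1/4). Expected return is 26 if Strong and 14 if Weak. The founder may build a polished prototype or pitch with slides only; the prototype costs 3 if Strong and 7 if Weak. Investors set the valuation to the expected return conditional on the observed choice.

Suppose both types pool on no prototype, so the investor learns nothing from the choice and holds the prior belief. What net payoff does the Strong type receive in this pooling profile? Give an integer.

23

Pooled valuation = 3/4·26 + 1/4·14 = 23.
Strong pays no cost for no prototype, so net payoff = 23.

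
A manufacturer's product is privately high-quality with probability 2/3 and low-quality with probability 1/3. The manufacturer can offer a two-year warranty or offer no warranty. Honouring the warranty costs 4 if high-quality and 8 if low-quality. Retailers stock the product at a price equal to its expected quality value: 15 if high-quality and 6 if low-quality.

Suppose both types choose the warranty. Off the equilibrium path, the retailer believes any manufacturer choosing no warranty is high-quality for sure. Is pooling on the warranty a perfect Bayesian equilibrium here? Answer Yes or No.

No

On path, the retailer holds the prior and pays 2/3·15 + 1/3·6 = 12. Off path (no warranty), believing high-quality, it pays 15.
high-quality: the warranty nets 12 − 4 = 8; no warranty nets 15. high-quality would deviate.
low-quality: the warranty nets 12 − 8 = 4; no warranty nets 15. low-quality would deviate.
A type deviates, so pooling fails.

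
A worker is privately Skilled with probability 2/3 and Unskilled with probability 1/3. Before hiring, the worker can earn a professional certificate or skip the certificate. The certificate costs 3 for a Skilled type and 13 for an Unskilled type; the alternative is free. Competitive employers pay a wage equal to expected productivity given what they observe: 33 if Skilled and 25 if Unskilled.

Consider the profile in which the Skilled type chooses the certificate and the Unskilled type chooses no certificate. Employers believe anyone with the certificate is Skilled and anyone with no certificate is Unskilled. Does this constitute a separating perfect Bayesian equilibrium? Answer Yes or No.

Under these beliefs, the certificate earns wage 33 and no certificate earns wage 25.
Skilled: the certificate nets 33 − 3 = 30; no certificate nets 25. Skilled prefers the certificate.
Unskilled: the certificate nets 33 − 13 = 20; no certificate nets 25. Unskilled prefers no certificate.
Neither type deviates, so the separating profile is an equilibrium.

Yes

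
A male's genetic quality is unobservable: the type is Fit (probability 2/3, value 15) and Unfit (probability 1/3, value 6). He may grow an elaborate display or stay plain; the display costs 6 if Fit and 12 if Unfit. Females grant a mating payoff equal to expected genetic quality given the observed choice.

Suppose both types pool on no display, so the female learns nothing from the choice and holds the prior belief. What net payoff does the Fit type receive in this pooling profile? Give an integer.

Pooled mating payoff = 2/3·15 + 1/3·6 = 12.
Fit pays no cost for no display, so net payoff = 12.

12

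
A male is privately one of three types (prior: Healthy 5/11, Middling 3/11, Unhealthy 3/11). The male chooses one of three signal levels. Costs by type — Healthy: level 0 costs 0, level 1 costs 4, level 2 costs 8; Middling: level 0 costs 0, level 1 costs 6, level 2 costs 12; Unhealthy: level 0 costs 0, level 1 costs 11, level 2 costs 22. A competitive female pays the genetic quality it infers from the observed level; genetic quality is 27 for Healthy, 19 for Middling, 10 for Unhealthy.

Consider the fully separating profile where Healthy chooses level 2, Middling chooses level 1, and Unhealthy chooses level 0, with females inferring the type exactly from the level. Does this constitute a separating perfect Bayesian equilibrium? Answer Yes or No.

No

Separating mating payoffs: level 2 → 27, level 1 → 19, level 0 → 10.
Healthy (assigned level 2): level 0: 10 − 0 = 10; level 1: 19 − 4 = 15; level 2: 27 − 8 = 19. Healthy stays.
Middling (assigned level 1): level 0: 10 − 0 = 10; level 1: 19 − 6 = 13; level 2: 27 − 12 = 15. Middling prefers level 2.
Unhealthy (assigned level 0): level 0: 10 − 0 = 10; level 1: 19 − 11 = 8; level 2: 27 − 22 = 5. Unhealthy stays.
At least one type deviates; the separating profile fails.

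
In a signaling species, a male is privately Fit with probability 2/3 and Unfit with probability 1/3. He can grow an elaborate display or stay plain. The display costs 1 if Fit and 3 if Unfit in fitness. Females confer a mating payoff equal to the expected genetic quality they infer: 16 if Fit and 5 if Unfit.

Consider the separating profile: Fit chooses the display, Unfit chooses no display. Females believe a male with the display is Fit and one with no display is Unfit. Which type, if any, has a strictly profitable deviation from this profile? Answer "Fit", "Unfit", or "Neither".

Unfit

The display pays 16; no display pays 5.
Fit: assigned the display, nets 16 − 1 = 15; deviating to no display nets 5.
Unfit: assigned no display, nets 5; deviating to the display nets 16 − 3 = 13.
The Unfit type gains 8 by deviating.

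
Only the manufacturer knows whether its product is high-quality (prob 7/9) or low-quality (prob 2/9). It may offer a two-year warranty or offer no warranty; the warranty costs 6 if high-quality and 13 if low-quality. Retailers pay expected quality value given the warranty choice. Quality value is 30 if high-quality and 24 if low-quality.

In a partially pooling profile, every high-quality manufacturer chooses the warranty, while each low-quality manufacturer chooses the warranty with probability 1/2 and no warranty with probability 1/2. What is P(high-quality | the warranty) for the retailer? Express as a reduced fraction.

P(the warranty) = (7/9)·1 + (2/9)·(1/2) = 8/9.
By Bayes' rule, P(high-quality | the warranty) = (7/9) / (8/9) = 7/8.

7/8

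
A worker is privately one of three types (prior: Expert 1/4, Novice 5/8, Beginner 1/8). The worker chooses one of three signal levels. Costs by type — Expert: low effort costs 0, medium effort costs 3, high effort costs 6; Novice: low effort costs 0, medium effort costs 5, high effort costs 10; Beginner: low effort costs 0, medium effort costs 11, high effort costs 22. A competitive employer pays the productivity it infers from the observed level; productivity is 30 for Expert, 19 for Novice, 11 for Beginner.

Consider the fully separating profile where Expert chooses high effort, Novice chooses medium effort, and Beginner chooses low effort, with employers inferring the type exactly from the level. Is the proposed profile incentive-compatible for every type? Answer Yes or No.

No

Separating wages: high effort → 30, medium effort → 19, low effort → 11.
Expert (assigned high effort): low effort: 11 − 0 = 11; medium effort: 19 − 3 = 16; high effort: 30 − 6 = 24. Expert stays.
Novice (assigned medium effort): low effort: 11 − 0 = 11; medium effort: 19 − 5 = 14; high effort: 30 − 10 = 20. Novice prefers high effort.
Beginner (assigned low effort): low effort: 11 − 0 = 11; medium effort: 19 − 11 = 8; high effort: 30 − 22 = 8. Beginner stays.
At least one type deviates; the separating profile fails.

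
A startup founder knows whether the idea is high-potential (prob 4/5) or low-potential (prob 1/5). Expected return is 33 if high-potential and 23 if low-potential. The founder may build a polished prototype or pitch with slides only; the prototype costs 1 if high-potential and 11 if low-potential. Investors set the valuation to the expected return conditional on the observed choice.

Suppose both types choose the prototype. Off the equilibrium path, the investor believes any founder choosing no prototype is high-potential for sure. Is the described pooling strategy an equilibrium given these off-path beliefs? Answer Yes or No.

No

On path, the investor holds the prior and pays 4/5·33 + 1/5·23 = 31. Off path (no prototype), believing high-potential, it pays 33.
high-potential: the prototype nets 31 − 1 = 30; no prototype nets 33. high-potential would deviate.
low-potential: the prototype nets 31 − 11 = 20; no prototype nets 33. low-potential would deviate.
A type deviates, so pooling fails.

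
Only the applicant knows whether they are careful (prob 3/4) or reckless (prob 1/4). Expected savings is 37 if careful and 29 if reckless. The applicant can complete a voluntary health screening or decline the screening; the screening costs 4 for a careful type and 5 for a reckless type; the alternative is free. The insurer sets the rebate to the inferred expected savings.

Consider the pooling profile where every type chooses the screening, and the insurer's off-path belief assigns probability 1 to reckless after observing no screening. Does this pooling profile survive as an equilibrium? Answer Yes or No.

On path, the insurer holds the prior and pays 3/4·37 + 1/4·29 = 35. Off path (no screening), believing reckless, it pays 29.
careful: the screening nets 35 − 4 = 31; no screening nets 29. careful stays.
reckless: the screening nets 35 − 5 = 30; no screening nets 29. reckless stays.
No type deviates, so pooling is sustained.

Yes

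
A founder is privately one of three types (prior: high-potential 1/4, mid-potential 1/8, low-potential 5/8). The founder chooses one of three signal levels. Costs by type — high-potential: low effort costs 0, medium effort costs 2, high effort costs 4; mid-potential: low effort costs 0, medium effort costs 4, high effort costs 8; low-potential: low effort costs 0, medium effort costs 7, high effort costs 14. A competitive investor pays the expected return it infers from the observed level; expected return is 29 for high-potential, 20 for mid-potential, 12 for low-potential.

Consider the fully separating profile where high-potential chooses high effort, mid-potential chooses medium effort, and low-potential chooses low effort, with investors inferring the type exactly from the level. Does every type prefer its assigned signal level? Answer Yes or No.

No

Separating valuations: high effort → 29, medium effort → 20, low effort → 12.
high-potential (assigned high effort): low effort: 12 − 0 = 12; medium effort: 20 − 2 = 18; high effort: 29 − 4 = 25. high-potential stays.
mid-potential (assigned medium effort): low effort: 12 − 0 = 12; medium effort: 20 − 4 = 16; high effort: 29 − 8 = 21. mid-potential prefers high effort.
low-potential (assigned low effort): low effort: 12 − 0 = 12; medium effort: 20 − 7 = 13; high effort: 29 − 14 = 15. low-potential prefers high effort.
At least one type deviates; the separating profile fails.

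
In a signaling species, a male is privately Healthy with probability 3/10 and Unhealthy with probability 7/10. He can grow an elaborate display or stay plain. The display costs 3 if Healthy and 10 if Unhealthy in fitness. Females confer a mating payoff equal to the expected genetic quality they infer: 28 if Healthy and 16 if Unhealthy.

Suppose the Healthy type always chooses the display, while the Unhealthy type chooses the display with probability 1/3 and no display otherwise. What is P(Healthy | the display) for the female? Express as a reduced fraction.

9/16

P(the display) = (3/10)·1 + (7/10)·(1/3) = 8/15.
By Bayes' rule, P(Healthy | the display) = (3/10) / (8/15) = 9/16.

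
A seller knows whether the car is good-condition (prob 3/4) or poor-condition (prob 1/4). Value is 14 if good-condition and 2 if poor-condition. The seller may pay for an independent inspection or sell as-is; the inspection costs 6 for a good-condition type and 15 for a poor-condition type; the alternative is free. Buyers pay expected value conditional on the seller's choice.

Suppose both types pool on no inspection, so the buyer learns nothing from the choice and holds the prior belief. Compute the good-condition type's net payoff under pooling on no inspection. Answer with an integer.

11

Pooled price = 3/4·14 + 1/4·2 = 11.
good-condition pays no cost for no inspection, so net payoff = 11.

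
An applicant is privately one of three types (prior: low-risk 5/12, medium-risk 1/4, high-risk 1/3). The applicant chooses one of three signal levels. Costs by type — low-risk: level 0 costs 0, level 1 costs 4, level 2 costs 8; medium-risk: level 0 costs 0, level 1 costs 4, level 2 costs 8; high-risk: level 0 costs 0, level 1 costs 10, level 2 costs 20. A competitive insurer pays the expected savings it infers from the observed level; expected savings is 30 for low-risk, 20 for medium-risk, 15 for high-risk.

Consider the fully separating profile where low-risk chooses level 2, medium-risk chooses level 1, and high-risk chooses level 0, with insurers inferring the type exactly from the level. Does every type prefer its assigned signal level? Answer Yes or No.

No

Separating rebates: level 2 → 30, level 1 → 20, level 0 → 15.
low-risk (assigned level 2): level 0: 15 − 0 = 15; level 1: 20 − 4 = 16; level 2: 30 − 8 = 22. low-risk stays.
medium-risk (assigned level 1): level 0: 15 − 0 = 15; level 1: 20 − 4 = 16; level 2: 30 − 8 = 22. medium-risk prefers level 2.
high-risk (assigned level 0): level 0: 15 − 0 = 15; level 1: 20 − 10 = 10; level 2: 30 − 20 = 10. high-risk stays.
At least one type deviates; the separating profile fails.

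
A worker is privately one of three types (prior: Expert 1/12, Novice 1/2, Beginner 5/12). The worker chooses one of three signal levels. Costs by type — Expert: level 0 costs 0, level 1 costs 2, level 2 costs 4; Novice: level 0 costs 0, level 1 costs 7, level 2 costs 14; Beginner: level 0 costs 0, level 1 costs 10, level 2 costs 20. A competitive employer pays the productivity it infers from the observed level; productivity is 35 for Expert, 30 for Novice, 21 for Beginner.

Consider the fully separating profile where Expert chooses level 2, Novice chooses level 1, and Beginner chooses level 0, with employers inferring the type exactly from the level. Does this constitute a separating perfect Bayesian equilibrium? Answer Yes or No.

Separating wages: level 2 → 35, level 1 → 30, level 0 → 21.
Expert (assigned level 2): level 0: 21 − 0 = 21; level 1: 30 − 2 = 28; level 2: 35 − 4 = 31. Expert stays.
Novice (assigned level 1): level 0: 21 − 0 = 21; level 1: 30 − 7 = 23; level 2: 35 − 14 = 21. Novice stays.
Beginner (assigned level 0): level 0: 21 − 0 = 21; level 1: 30 − 10 = 20; level 2: 35 − 20 = 15. Beginner stays.
Every type prefers its assigned level; separation holds.

Yes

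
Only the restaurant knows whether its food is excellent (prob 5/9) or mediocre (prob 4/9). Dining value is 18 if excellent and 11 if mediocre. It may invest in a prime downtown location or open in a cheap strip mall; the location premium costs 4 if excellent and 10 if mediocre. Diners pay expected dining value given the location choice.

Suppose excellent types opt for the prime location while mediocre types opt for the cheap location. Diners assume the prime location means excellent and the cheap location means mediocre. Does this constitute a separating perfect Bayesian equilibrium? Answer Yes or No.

Under these beliefs, the prime location earns price premium 18 and the cheap location earns price premium 11.
excellent: the prime location nets 18 − 4 = 14; the cheap location nets 11. excellent prefers the prime location.
mediocre: the prime location nets 18 − 10 = 8; the cheap location nets 11. mediocre prefers the cheap location.
Neither type deviates, so the separating profile is an equilibrium.

Yes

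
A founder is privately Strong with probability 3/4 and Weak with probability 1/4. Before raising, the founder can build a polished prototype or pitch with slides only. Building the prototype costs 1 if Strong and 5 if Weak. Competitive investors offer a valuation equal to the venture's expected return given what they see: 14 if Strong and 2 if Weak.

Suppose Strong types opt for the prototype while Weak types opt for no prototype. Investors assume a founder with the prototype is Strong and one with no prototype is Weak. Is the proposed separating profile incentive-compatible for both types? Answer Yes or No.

Under these beliefs, the prototype earns valuation 14 and no prototype earns valuation 2.
Strong: the prototype nets 14 − 1 = 13; no prototype nets 2. Strong prefers the prototype.
Weak: the prototype nets 14 − 5 = 9; no prototype nets 2. Weak would deviate to the prototype.
Weak has a profitable deviation, so the profile is not an equilibrium.

No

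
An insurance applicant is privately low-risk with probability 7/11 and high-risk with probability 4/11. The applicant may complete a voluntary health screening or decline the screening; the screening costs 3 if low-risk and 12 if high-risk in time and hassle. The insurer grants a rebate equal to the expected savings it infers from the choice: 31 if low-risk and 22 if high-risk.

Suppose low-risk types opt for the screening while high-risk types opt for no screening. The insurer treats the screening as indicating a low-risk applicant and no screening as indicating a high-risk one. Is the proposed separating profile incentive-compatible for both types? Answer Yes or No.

Yes

Under these beliefs, the screening earns rebate 31 and no screening earns rebate 22.
low-risk: the screening nets 31 − 3 = 28; no screening nets 22. low-risk prefers the screening.
high-risk: the screening nets 31 − 12 = 19; no screening nets 22. high-risk prefers no screening.
Neither type deviates, so the separating profile is an equilibrium.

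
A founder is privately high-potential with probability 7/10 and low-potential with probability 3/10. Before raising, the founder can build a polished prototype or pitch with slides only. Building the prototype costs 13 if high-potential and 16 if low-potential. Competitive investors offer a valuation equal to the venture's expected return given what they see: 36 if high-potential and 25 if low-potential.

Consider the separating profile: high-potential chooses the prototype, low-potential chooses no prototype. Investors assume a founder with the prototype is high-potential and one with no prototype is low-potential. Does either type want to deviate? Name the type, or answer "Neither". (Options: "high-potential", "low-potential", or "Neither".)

high-potential

The prototype pays 36; no prototype pays 25.
high-potential: assigned the prototype, nets 36 − 13 = 23; deviating to no prototype nets 25.
low-potential: assigned no prototype, nets 25; deviating to the prototype nets 36 − 16 = 20.
The high-potential type gains 2 by deviating.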